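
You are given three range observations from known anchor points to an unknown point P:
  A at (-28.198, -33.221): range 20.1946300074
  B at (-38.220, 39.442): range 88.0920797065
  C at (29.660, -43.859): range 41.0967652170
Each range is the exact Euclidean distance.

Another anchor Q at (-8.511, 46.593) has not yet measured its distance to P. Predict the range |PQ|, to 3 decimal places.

91.118

eq1: (x + 28.198)² + (y + 33.221)² = 20.1946300074²
eq2: (x + 38.220)² + (y − 39.442)² = 88.0920797065²
eq3: (x − 29.660)² + (y + 43.859)² = 41.0967652170²
eq3−eq1, eq3−eq2 (x²,y² cancel):
  -115.716·x + 21.276·y = 376.555594
  -135.760·x + 166.602·y = -5858.158113
det = -115.716·166.602 − 21.276·-135.760 = -16390.087272
x = (376.555594·166.602 − 21.276·-5858.158113) / -16390.087272 = -11.432098
y = (-115.716·-5858.158113 − 376.555594·-135.760) / -16390.087272 = -44.478336
|P − Q| = √((-11.432098 − -8.511)² + (-44.478336 − 46.593)²) = 91.118171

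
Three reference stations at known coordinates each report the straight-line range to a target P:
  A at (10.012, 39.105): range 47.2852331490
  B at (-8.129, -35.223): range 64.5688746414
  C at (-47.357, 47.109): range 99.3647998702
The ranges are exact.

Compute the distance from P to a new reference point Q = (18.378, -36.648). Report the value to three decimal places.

47.972

eq1: (x − 10.012)² + (y − 39.105)² = 47.2852331490²
eq2: (x + 8.129)² + (y + 35.223)² = 64.5688746414²
eq3: (x + 47.357)² + (y − 47.109)² = 99.3647998702²
eq1−eq3, eq1−eq2 (x²,y² cancel):
  -114.738·x + 16.008·y = -4804.968018
  -36.282·x − 148.656·y = -2255.947098
det = -114.738·-148.656 − 16.008·-36.282 = 17637.294384
x = (-4804.968018·-148.656 − 16.008·-2255.947098) / 17637.294384 = 42.546238
y = (-114.738·-2255.947098 − -4804.968018·-36.282) / 17637.294384 = 4.791495
|P − Q| = √((42.546238 − 18.378)² + (4.791495 − -36.648)²) = 47.972237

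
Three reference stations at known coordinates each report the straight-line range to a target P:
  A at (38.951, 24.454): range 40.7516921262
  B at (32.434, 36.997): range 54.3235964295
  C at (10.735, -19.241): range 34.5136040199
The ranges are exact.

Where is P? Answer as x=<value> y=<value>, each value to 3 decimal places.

x=45.080 y=-15.834

eq1: (x − 38.951)² + (y − 24.454)² = 40.7516921262²
eq2: (x − 32.434)² + (y − 36.997)² = 54.3235964295²
eq3: (x − 10.735)² + (y + 19.241)² = 34.5136040199²
eq2−eq3, eq2−eq1 (x²,y² cancel):
  -43.398·x − 112.476·y = -175.421792
  13.034·x − 25.086·y = 984.788870
det = -43.398·-25.086 − -112.476·13.034 = 2554.694412
x = (-175.421792·-25.086 − -112.476·984.788870) / 2554.694412 = 45.080047
y = (-43.398·984.788870 − -175.421792·13.034) / 2554.694412 = -15.834152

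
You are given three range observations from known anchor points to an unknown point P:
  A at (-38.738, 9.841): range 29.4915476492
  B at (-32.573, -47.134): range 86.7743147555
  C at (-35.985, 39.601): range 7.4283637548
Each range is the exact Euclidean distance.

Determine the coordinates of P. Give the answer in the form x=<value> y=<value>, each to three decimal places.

eq1: (x + 38.738)² + (y − 9.841)² = 29.4915476492²
eq2: (x + 32.573)² + (y + 47.134)² = 86.7743147555²
eq3: (x + 35.985)² + (y − 39.601)² = 7.4283637548²
eq1−eq3, eq1−eq2 (x²,y² cancel):
  5.506·x + 59.520·y = 2080.252296
  12.330·x − 113.950·y = -4974.893959
det = 5.506·-113.950 − 59.520·12.330 = -1361.290300
x = (2080.252296·-113.950 − 59.520·-4974.893959) / -1361.290300 = -43.385999
y = (5.506·-4974.893959 − 2080.252296·12.330) / -1361.290300 = 38.963972

x=-43.386 y=38.964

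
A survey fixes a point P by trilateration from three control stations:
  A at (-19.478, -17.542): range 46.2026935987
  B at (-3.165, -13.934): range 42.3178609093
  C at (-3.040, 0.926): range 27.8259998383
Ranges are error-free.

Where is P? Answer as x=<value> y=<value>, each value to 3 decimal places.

x=-10.402 y=27.760

eq1: (x + 19.478)² + (y + 17.542)² = 46.2026935987²
eq2: (x + 3.165)² + (y + 13.934)² = 42.3178609093²
eq3: (x + 3.040)² + (y − 0.926)² = 27.8259998383²
eq3−eq1, eq3−eq2 (x²,y² cancel):
  -32.876·x − 36.936·y = -683.387457
  -0.250·x − 29.720·y = -822.440580
det = -32.876·-29.720 − -36.936·-0.250 = 967.840720
x = (-683.387457·-29.720 − -36.936·-822.440580) / 967.840720 = -10.401908
y = (-32.876·-822.440580 − -683.387457·-0.250) / 967.840720 = 27.760466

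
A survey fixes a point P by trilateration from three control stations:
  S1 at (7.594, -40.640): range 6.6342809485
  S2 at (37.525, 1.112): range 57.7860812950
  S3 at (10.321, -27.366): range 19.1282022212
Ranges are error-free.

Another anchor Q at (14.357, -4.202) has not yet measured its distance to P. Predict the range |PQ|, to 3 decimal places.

42.302

eq1: (x − 7.594)² + (y + 40.640)² = 6.6342809485²
eq2: (x − 37.525)² + (y − 1.112)² = 57.7860812950²
eq3: (x − 10.321)² + (y + 27.366)² = 19.1282022212²
eq2−eq3, eq2−eq1 (x²,y² cancel):
  -54.408·x − 56.956·y = 2419.401899
  -59.862·x − 83.504·y = 3595.133775
det = -54.408·-83.504 − -56.956·-59.862 = 1133.785560
x = (2419.401899·-83.504 − -56.956·3595.133775) / 1133.785560 = 2.412011
y = (-54.408·3595.133775 − 2419.401899·-59.862) / 1133.785560 = -44.782544
|P − Q| = √((2.412011 − 14.357)² + (-44.782544 − -4.202)²) = 42.302049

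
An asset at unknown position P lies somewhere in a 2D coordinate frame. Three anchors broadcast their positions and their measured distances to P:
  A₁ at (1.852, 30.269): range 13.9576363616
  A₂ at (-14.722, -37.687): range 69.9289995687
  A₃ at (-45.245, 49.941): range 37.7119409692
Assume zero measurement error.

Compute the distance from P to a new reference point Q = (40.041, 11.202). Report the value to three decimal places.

56.088

eq1: (x − 1.852)² + (y − 30.269)² = 13.9576363616²
eq2: (x + 14.722)² + (y + 37.687)² = 69.9289995687²
eq3: (x + 45.245)² + (y − 49.941)² = 37.7119409692²
eq2−eq3, eq2−eq1 (x²,y² cancel):
  -61.046·x + 175.256·y = 6372.040742
  33.148·x + 135.912·y = 3977.844380
det = -61.046·135.912 − 175.256·33.148 = -14106.269840
x = (6372.040742·135.912 − 175.256·3977.844380) / -14106.269840 = -11.973095
y = (-61.046·3977.844380 − 6372.040742·33.148) / -14106.269840 = 32.187949
|P − Q| = √((-11.973095 − 40.041)² + (32.187949 − 11.202)²) = 56.088110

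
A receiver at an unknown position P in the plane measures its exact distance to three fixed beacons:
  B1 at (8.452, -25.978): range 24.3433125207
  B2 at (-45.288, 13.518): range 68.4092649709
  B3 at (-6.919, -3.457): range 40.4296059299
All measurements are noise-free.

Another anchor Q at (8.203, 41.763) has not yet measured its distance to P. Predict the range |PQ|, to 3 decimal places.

87.163

eq1: (x − 8.452)² + (y + 25.978)² = 24.3433125207²
eq2: (x + 45.288)² + (y − 13.518)² = 68.4092649709²
eq3: (x + 6.919)² + (y + 3.457)² = 40.4296059299²
eq1−eq3, eq1−eq2 (x²,y² cancel):
  -30.742·x + 45.042·y = -1728.425549
  -107.480·x + 78.992·y = -2599.784189
det = -30.742·78.992 − 45.042·-107.480 = 2412.742096
x = (-1728.425549·78.992 − 45.042·-2599.784189) / 2412.742096 = -8.054036
y = (-30.742·-2599.784189 − -1728.425549·-107.480) / 2412.742096 = -43.870670
|P − Q| = √((-8.054036 − 8.203)² + (-43.870670 − 41.763)²) = 87.163161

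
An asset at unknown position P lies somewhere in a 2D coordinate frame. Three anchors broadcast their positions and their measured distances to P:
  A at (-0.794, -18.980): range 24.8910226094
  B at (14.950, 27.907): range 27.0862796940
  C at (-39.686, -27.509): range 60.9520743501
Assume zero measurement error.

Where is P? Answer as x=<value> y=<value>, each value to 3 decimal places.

x=14.278 y=0.829

eq1: (x + 0.794)² + (y + 18.980)² = 24.8910226094²
eq2: (x − 14.950)² + (y − 27.907)² = 27.0862796940²
eq3: (x + 39.686)² + (y + 27.509)² = 60.9520743501²
eq3−eq1, eq3−eq2 (x²,y² cancel):
  77.784·x + 17.058·y = 1124.739520
  109.272·x + 110.832·y = 1652.068292
det = 77.784·110.832 − 17.058·109.272 = 6756.994512
x = (1124.739520·110.832 − 17.058·1652.068292) / 6756.994512 = 14.277968
y = (77.784·1652.068292 − 1124.739520·109.272) / 6756.994512 = 0.829058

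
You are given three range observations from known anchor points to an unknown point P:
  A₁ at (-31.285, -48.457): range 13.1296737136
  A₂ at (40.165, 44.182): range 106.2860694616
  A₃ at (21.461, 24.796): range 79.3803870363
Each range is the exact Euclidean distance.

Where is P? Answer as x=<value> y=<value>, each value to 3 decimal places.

eq1: (x + 31.285)² + (y + 48.457)² = 13.1296737136²
eq2: (x − 40.165)² + (y − 44.182)² = 106.2860694616²
eq3: (x − 21.461)² + (y − 24.796)² = 79.3803870363²
eq3−eq2, eq3−eq1 (x²,y² cancel):
  37.408·x + 38.772·y = -2505.622504
  -105.492·x − 146.506·y = 8380.273451
det = 37.408·-146.506 − 38.772·-105.492 = -1390.360624
x = (-2505.622504·-146.506 − 38.772·8380.273451) / -1390.360624 = -30.329375
y = (37.408·8380.273451 − -2505.622504·-105.492) / -1390.360624 = -35.362149

x=-30.329 y=-35.362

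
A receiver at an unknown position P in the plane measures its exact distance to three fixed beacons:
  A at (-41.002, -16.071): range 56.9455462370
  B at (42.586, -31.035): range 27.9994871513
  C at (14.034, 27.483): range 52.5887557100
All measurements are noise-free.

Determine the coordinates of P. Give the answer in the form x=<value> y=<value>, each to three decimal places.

x=15.224 y=-25.092

eq1: (x + 41.002)² + (y + 16.071)² = 56.9455462370²
eq2: (x − 42.586)² + (y + 31.035)² = 27.9994871513²
eq3: (x − 14.034)² + (y − 27.483)² = 52.5887557100²
eq2−eq3, eq2−eq1 (x²,y² cancel):
  -57.104·x + 117.036·y = -3806.076122
  -167.176·x + 29.928·y = -3296.121531
det = -57.104·29.928 − 117.036·-167.176 = 17856.601824
x = (-3806.076122·29.928 − 117.036·-3296.121531) / 17856.601824 = 15.224433
y = (-57.104·-3296.121531 − -3806.076122·-167.176) / 17856.601824 = -25.092280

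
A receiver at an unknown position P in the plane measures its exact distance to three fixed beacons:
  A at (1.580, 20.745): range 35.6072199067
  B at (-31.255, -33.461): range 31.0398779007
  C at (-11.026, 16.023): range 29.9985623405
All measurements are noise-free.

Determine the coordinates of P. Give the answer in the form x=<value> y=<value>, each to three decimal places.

eq1: (x − 1.580)² + (y − 20.745)² = 35.6072199067²
eq2: (x + 31.255)² + (y + 33.461)² = 31.0398779007²
eq3: (x + 11.026)² + (y − 16.023)² = 29.9985623405²
eq3−eq2, eq3−eq1 (x²,y² cancel):
  -40.458·x − 98.968·y = 1654.644063
  25.212·x + 9.444·y = -313.418147
det = -40.458·9.444 − -98.968·25.212 = 2113.095864
x = (1654.644063·9.444 − -98.968·-313.418147) / 2113.095864 = -7.284056
y = (-40.458·-313.418147 − 1654.644063·25.212) / 2113.095864 = -13.741267

x=-7.284 y=-13.741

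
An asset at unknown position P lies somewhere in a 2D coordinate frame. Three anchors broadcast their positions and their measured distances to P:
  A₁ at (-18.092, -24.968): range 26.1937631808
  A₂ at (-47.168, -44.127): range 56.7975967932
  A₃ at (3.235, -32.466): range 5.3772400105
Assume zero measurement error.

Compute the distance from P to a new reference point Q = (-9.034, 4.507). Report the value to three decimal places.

37.891

eq1: (x + 18.092)² + (y + 24.968)² = 26.1937631808²
eq2: (x + 47.168)² + (y + 44.127)² = 56.7975967932²
eq3: (x − 3.235)² + (y + 32.466)² = 5.3772400105²
eq2−eq1, eq2−eq3 (x²,y² cancel):
  58.152·x + 38.318·y = -681.437093
  100.806·x + 23.322·y = 89.546319
det = 58.152·23.322 − 38.318·100.806 = -2506.463364
x = (-681.437093·23.322 − 38.318·89.546319) / -2506.463364 = 7.709553
y = (58.152·89.546319 − -681.437093·100.806) / -2506.463364 = -29.483872
|P − Q| = √((7.709553 − -9.034)² + (-29.483872 − 4.507)²) = 37.890974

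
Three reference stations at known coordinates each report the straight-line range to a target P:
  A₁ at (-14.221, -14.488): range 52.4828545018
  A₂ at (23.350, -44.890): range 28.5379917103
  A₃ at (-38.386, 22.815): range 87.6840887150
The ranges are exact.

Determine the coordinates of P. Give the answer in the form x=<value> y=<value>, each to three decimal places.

eq1: (x + 14.221)² + (y + 14.488)² = 52.4828545018²
eq2: (x − 23.350)² + (y + 44.890)² = 28.5379917103²
eq3: (x + 38.386)² + (y − 22.815)² = 87.6840887150²
eq3−eq1, eq3−eq2 (x²,y² cancel):
  48.330·x − 74.606·y = 3352.179161
  123.472·x − 135.410·y = 7440.407822
det = 48.330·-135.410 − -74.606·123.472 = 2667.386732
x = (3352.179161·-135.410 − -74.606·7440.407822) / 2667.386732 = 37.932439
y = (48.330·7440.407822 − 3352.179161·123.472) / 2667.386732 = -20.359011

x=37.932 y=-20.359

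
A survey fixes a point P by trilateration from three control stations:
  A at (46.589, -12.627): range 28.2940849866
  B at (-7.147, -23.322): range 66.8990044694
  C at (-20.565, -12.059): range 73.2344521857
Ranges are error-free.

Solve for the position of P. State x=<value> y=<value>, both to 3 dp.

x=47.221 y=15.660

eq1: (x − 46.589)² + (y + 12.627)² = 28.2940849866²
eq2: (x + 7.147)² + (y + 23.322)² = 66.8990044694²
eq3: (x + 20.565)² + (y + 12.059)² = 73.2344521857²
eq3−eq1, eq3−eq2 (x²,y² cancel):
  134.308·x − 1.136·y = 6324.367086
  26.836·x − 22.526·y = 914.464775
det = 134.308·-22.526 − -1.136·26.836 = -2994.936312
x = (6324.367086·-22.526 − -1.136·914.464775) / -2994.936312 = 47.220991
y = (134.308·914.464775 − 6324.367086·26.836) / -2994.936312 = 15.660026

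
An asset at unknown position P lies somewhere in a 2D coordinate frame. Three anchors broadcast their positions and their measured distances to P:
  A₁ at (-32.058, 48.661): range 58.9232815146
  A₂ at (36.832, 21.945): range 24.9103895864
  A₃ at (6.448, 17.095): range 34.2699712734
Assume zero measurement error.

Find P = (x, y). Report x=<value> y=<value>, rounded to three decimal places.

x=26.733 y=44.716

eq1: (x + 32.058)² + (y − 48.661)² = 58.9232815146²
eq2: (x − 36.832)² + (y − 21.945)² = 24.9103895864²
eq3: (x − 6.448)² + (y − 17.095)² = 34.2699712734²
eq2−eq1, eq2−eq3 (x²,y² cancel):
  -137.780·x + 53.432·y = -1293.996559
  -60.768·x − 9.700·y = -2058.266942
det = -137.780·-9.700 − 53.432·-60.768 = 4583.421776
x = (-1293.996559·-9.700 − 53.432·-2058.266942) / 4583.421776 = 26.733103
y = (-137.780·-2058.266942 − -1293.996559·-60.768) / 4583.421776 = 44.716469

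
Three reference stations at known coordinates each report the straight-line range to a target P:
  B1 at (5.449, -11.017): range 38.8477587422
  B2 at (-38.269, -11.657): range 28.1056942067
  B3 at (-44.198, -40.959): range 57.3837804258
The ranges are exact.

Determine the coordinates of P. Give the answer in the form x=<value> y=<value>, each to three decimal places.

x=-24.994 y=13.116

eq1: (x − 5.449)² + (y + 11.017)² = 38.8477587422²
eq2: (x + 38.269)² + (y + 11.657)² = 28.1056942067²
eq3: (x + 44.198)² + (y + 40.959)² = 57.3837804258²
eq1−eq2, eq1−eq3 (x²,y² cancel):
  -87.436·x − 1.280·y = 2168.554432
  -99.294·x − 59.884·y = 1696.287098
det = -87.436·-59.884 − -1.280·-99.294 = 5108.921104
x = (2168.554432·-59.884 − -1.280·1696.287098) / 5108.921104 = -24.993627
y = (-87.436·1696.287098 − 2168.554432·-99.294) / 5108.921104 = 13.115858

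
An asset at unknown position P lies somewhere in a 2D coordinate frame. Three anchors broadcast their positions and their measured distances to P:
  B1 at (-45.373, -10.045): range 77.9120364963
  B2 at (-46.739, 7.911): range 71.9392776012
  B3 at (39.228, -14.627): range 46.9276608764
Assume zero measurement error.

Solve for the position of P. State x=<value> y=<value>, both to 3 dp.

x=22.029 y=29.035

eq1: (x + 45.373)² + (y + 10.045)² = 77.9120364963²
eq2: (x + 46.739)² + (y − 7.911)² = 71.9392776012²
eq3: (x − 39.228)² + (y + 14.627)² = 46.9276608764²
eq1−eq3, eq1−eq2 (x²,y² cancel):
  169.202·x − 9.164·y = 3461.254035
  -2.732·x + 35.912·y = 982.532657
det = 169.202·35.912 − -9.164·-2.732 = 6051.346176
x = (3461.254035·35.912 − -9.164·982.532657) / 6051.346176 = 22.028897
y = (169.202·982.532657 − 3461.254035·-2.732) / 6051.346176 = 29.035298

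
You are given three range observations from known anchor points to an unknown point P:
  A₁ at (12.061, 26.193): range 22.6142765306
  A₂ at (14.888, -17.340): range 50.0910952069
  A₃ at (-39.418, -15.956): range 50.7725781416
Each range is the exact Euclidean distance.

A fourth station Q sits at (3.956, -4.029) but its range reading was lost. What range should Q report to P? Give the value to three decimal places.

33.179

eq1: (x − 12.061)² + (y − 26.193)² = 22.6142765306²
eq2: (x − 14.888)² + (y + 17.340)² = 50.0910952069²
eq3: (x + 39.418)² + (y + 15.956)² = 50.7725781416²
eq2−eq1, eq2−eq3 (x²,y² cancel):
  -5.654·x + 87.066·y = 2306.925142
  -108.612·x + 2.768·y = 1217.307644
det = -5.654·2.768 − 87.066·-108.612 = 9440.762120
x = (2306.925142·2.768 − 87.066·1217.307644) / 9440.762120 = -10.550053
y = (-5.654·1217.307644 − 2306.925142·-108.612) / 9440.762120 = 25.811168
|P − Q| = √((-10.550053 − 3.956)² + (25.811168 − -4.029)²) = 33.179228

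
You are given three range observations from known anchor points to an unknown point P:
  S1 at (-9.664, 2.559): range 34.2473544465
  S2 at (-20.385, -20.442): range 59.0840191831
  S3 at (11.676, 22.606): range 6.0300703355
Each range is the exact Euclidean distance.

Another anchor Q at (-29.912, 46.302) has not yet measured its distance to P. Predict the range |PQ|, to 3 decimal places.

46.088

eq1: (x + 9.664)² + (y − 2.559)² = 34.2473544465²
eq2: (x + 20.385)² + (y + 20.442)² = 59.0840191831²
eq3: (x − 11.676)² + (y − 22.606)² = 6.0300703355²
eq1−eq2, eq1−eq3 (x²,y² cancel):
  -21.442·x − 46.002·y = -1584.557824
  42.680·x + 40.094·y = 1683.938373
det = -21.442·40.094 − -46.002·42.680 = 1103.669812
x = (-1584.557824·40.094 − -46.002·1683.938373) / 1103.669812 = 12.624493
y = (-21.442·1683.938373 − -1584.557824·42.680) / 1103.669812 = 28.561007
|P − Q| = √((12.624493 − -29.912)² + (28.561007 − 46.302)²) = 46.087917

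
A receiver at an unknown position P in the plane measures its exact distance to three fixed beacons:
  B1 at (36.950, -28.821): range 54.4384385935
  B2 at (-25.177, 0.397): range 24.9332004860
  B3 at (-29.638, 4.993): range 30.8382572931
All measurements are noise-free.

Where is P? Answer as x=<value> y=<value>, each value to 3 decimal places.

eq1: (x − 36.950)² + (y + 28.821)² = 54.4384385935²
eq2: (x + 25.177)² + (y − 0.397)² = 24.9332004860²
eq3: (x + 29.638)² + (y − 4.993)² = 30.8382572931²
eq2−eq3, eq2−eq1 (x²,y² cancel):
  -8.922·x + 9.192·y = -60.031471
  124.254·x − 58.436·y = -779.965507
det = -8.922·-58.436 − 9.192·124.254 = -620.776776
x = (-60.031471·-58.436 − 9.192·-779.965507) / -620.776776 = -17.200131
y = (-8.922·-779.965507 − -60.031471·124.254) / -620.776776 = -23.225744

x=-17.200 y=-23.226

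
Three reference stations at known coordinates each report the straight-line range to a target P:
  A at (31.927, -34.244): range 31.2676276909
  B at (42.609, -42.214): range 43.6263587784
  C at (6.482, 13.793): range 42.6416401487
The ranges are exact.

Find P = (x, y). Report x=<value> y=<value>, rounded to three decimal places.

eq1: (x − 31.927)² + (y + 34.244)² = 31.2676276909²
eq2: (x − 42.609)² + (y + 42.214)² = 43.6263587784²
eq3: (x − 6.482)² + (y − 13.793)² = 42.6416401487²
eq2−eq3, eq2−eq1 (x²,y² cancel):
  -72.254·x + 112.014·y = -3280.335798
  -21.364·x + 15.940·y = -479.969173
det = -72.254·15.940 − 112.014·-21.364 = 1241.338336
x = (-3280.335798·15.940 − 112.014·-479.969173) / 1241.338336 = 1.188004
y = (-72.254·-479.969173 − -3280.335798·-21.364) / 1241.338336 = -28.518737

x=1.188 y=-28.519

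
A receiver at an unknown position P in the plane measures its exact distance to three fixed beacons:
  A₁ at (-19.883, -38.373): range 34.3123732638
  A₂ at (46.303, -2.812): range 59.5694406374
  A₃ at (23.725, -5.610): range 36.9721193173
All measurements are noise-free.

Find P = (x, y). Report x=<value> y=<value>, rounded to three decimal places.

eq1: (x + 19.883)² + (y + 38.373)² = 34.3123732638²
eq2: (x − 46.303)² + (y + 2.812)² = 59.5694406374²
eq3: (x − 23.725)² + (y + 5.610)² = 36.9721193173²
eq1−eq3, eq1−eq2 (x²,y² cancel):
  87.216·x + 65.526·y = -1463.071741
  132.372·x + 71.122·y = -2087.124964
det = 87.216·71.122 − 65.526·132.372 = -2470.831320
x = (-1463.071741·71.122 − 65.526·-2087.124964) / -2470.831320 = -13.236178
y = (87.216·-2087.124964 − -1463.071741·132.372) / -2470.831320 = -4.710577

x=-13.236 y=-4.711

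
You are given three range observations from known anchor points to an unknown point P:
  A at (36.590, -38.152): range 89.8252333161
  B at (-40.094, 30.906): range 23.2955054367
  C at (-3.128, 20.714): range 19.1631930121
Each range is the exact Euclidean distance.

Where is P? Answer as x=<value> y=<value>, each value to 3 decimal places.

eq1: (x − 36.590)² + (y + 38.152)² = 89.8252333161²
eq2: (x + 40.094)² + (y − 30.906)² = 23.2955054367²
eq3: (x + 3.128)² + (y − 20.714)² = 19.1631930121²
eq1−eq3, eq1−eq2 (x²,y² cancel):
  -79.436·x + 117.732·y = 5345.795550
  -153.368·x + 138.116·y = 7294.198435
det = -79.436·138.116 − 117.732·-153.368 = 7084.938800
x = (5345.795550·138.116 − 117.732·7294.198435) / 7084.938800 = -16.996713
y = (-79.436·7294.198435 − 5345.795550·-153.368) / 7084.938800 = 33.938476

x=-16.997 y=33.938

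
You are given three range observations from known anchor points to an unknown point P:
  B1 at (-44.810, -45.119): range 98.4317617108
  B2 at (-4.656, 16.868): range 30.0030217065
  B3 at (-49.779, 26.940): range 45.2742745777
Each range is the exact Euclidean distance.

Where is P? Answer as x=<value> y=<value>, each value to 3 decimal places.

x=-8.976 y=46.558

eq1: (x + 44.810)² + (y + 45.119)² = 98.4317617108²
eq2: (x + 4.656)² + (y − 16.868)² = 30.0030217065²
eq3: (x + 49.779)² + (y − 26.940)² = 45.2742745777²
eq3−eq2, eq3−eq1 (x²,y² cancel):
  90.246·x − 20.144·y = -1747.926054
  9.938·x − 144.118·y = -6799.103955
det = 90.246·-144.118 − -20.144·9.938 = -12805.881956
x = (-1747.926054·-144.118 − -20.144·-6799.103955) / -12805.881956 = -8.976067
y = (90.246·-6799.103955 − -1747.926054·9.938) / -12805.881956 = 46.558374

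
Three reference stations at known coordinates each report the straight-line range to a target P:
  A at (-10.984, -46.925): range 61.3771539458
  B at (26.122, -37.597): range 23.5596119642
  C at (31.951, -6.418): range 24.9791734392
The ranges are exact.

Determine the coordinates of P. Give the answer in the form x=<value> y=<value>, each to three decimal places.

eq1: (x + 10.984)² + (y + 46.925)² = 61.3771539458²
eq2: (x − 26.122)² + (y + 37.597)² = 23.5596119642²
eq3: (x − 31.951)² + (y + 6.418)² = 24.9791734392²
eq3−eq2, eq3−eq1 (x²,y² cancel):
  -11.658·x − 62.358·y = 1102.739958
  -85.870·x − 81.014·y = -1882.649165
det = -11.658·-81.014 − -62.358·-85.870 = -4410.220248
x = (1102.739958·-81.014 − -62.358·-1882.649165) / -4410.220248 = 46.876482
y = (-11.658·-1882.649165 − 1102.739958·-85.870) / -4410.220248 = -26.447705

x=46.876 y=-26.448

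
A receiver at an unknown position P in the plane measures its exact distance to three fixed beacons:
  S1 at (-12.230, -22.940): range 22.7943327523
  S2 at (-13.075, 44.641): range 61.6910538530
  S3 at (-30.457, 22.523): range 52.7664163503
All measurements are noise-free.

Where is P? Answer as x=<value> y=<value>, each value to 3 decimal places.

eq1: (x + 12.230)² + (y + 22.940)² = 22.7943327523²
eq2: (x + 13.075)² + (y − 44.641)² = 61.6910538530²
eq3: (x + 30.457)² + (y − 22.523)² = 52.7664163503²
eq3−eq2, eq3−eq1 (x²,y² cancel):
  34.764·x + 44.236·y = -292.631303
  36.454·x − 90.926·y = 1505.615211
det = 34.764·-90.926 − 44.236·36.454 = -4773.530608
x = (-292.631303·-90.926 − 44.236·1505.615211) / -4773.530608 = 8.378411
y = (34.764·1505.615211 − -292.631303·36.454) / -4773.530608 = -13.199620

x=8.378 y=-13.200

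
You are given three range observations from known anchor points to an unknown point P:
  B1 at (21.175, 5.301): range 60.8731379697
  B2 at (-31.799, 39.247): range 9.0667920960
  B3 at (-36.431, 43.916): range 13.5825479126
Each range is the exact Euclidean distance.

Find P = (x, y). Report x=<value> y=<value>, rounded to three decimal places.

x=-34.232 y=30.513

eq1: (x − 21.175)² + (y − 5.301)² = 60.8731379697²
eq2: (x + 31.799)² + (y − 39.247)² = 9.0667920960²
eq3: (x + 36.431)² + (y − 43.916)² = 13.5825479126²
eq2−eq3, eq2−eq1 (x²,y² cancel):
  -9.264·x + 9.338·y = 602.050518
  105.948·x − 67.892·y = -5698.354391
det = -9.264·-67.892 − 9.338·105.948 = -360.390936
x = (602.050518·-67.892 − 9.338·-5698.354391) / -360.390936 = -34.231770
y = (-9.264·-5698.354391 − 602.050518·105.948) / -360.390936 = 30.512680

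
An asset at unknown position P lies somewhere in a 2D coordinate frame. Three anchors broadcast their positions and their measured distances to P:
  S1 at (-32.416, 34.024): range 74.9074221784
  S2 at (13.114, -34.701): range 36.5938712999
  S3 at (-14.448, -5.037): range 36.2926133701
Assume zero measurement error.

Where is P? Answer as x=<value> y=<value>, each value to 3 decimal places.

eq1: (x + 32.416)² + (y − 34.024)² = 74.9074221784²
eq2: (x − 13.114)² + (y + 34.701)² = 36.5938712999²
eq3: (x + 14.448)² + (y + 5.037)² = 36.2926133701²
eq3−eq2, eq3−eq1 (x²,y² cancel):
  55.124·x − 59.328·y = 1120.062693
  -35.936·x + 78.122·y = -2319.654553
det = 55.124·78.122 − -59.328·-35.936 = 2174.386120
x = (1120.062693·78.122 − -59.328·-2319.654553) / 2174.386120 = -23.049691
y = (55.124·-2319.654553 − 1120.062693·-35.936) / 2174.386120 = -40.295541

x=-23.050 y=-40.296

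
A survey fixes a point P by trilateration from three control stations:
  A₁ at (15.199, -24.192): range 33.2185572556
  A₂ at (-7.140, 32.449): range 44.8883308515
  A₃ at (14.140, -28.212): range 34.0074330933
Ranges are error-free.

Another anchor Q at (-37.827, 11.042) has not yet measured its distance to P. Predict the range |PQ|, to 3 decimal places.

31.789

eq1: (x − 15.199)² + (y + 24.192)² = 33.2185572556²
eq2: (x + 7.140)² + (y − 32.449)² = 44.8883308515²
eq3: (x − 14.140)² + (y + 28.212)² = 34.0074330933²
eq2−eq3, eq2−eq1 (x²,y² cancel):
  42.560·x − 121.322·y = 750.396084
  44.678·x − 113.282·y = 623.834964
det = 42.560·-113.282 − -121.322·44.678 = 599.142396
x = (750.396084·-113.282 − -121.322·623.834964) / 599.142396 = -15.558010
y = (42.560·623.834964 − 750.396084·44.678) / 599.142396 = -11.642942
|P − Q| = √((-15.558010 − -37.827)² + (-11.642942 − 11.042)²) = 31.788591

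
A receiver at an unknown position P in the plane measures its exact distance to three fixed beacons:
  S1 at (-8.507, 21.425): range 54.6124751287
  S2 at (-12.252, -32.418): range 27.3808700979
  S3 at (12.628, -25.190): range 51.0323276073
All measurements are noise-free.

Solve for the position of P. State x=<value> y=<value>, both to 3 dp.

eq1: (x + 8.507)² + (y − 21.425)² = 54.6124751287²
eq2: (x + 12.252)² + (y + 32.418)² = 27.3808700979²
eq3: (x − 12.628)² + (y + 25.190)² = 51.0323276073²
eq3−eq2, eq3−eq1 (x²,y² cancel):
  -49.760·x − 14.456·y = 2261.622158
  -42.270·x + 93.230·y = -640.826789
det = -49.760·93.230 − -14.456·-42.270 = -5250.179920
x = (2261.622158·93.230 − -14.456·-640.826789) / -5250.179920 = -38.396254
y = (-49.760·-640.826789 − 2261.622158·-42.270) / -5250.179920 = -24.282274

x=-38.396 y=-24.282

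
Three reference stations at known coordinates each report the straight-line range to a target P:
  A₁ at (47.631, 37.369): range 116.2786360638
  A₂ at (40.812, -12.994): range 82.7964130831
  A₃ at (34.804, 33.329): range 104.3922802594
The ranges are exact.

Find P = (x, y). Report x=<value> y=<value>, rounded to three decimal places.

eq1: (x − 47.631)² + (y − 37.369)² = 116.2786360638²
eq2: (x − 40.812)² + (y + 12.994)² = 82.7964130831²
eq3: (x − 34.804)² + (y − 33.329)² = 104.3922802594²
eq1−eq3, eq1−eq2 (x²,y² cancel):
  -25.654·x − 8.080·y = 1279.959362
  -13.638·x − 100.726·y = 4834.784243
det = -25.654·-100.726 − -8.080·-13.638 = 2473.829764
x = (1279.959362·-100.726 − -8.080·4834.784243) / 2473.829764 = -36.324298
y = (-25.654·4834.784243 − 1279.959362·-13.638) / 2473.829764 = -43.081165

x=-36.324 y=-43.081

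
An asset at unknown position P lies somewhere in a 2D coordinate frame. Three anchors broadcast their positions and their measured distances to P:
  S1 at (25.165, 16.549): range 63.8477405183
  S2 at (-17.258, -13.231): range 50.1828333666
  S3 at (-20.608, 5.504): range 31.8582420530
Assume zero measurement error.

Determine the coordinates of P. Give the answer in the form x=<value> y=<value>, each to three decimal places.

eq1: (x − 25.165)² + (y − 16.549)² = 63.8477405183²
eq2: (x + 17.258)² + (y + 13.231)² = 50.1828333666²
eq3: (x + 20.608)² + (y − 5.504)² = 31.8582420530²
eq1−eq3, eq1−eq2 (x²,y² cancel):
  -91.546·x − 22.090·y = 2609.423437
  -84.846·x − 59.560·y = 1123.968504
det = -91.546·-59.560 − -22.090·-84.846 = 3578.231620
x = (2609.423437·-59.560 − -22.090·1123.968504) / 3578.231620 = -36.495344
y = (-91.546·1123.968504 − 2609.423437·-84.846) / 3578.231620 = 33.118124

x=-36.495 y=33.118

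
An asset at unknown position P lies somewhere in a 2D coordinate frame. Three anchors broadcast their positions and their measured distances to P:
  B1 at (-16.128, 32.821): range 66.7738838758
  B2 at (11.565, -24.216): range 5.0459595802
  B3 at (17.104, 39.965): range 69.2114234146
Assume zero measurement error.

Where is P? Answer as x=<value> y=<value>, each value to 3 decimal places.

eq1: (x + 16.128)² + (y − 32.821)² = 66.7738838758²
eq2: (x − 11.565)² + (y + 24.216)² = 5.0459595802²
eq3: (x − 17.104)² + (y − 39.965)² = 69.2114234146²
eq2−eq3, eq2−eq1 (x²,y² cancel):
  11.078·x + 128.362·y = -3595.175263
  -55.386·x + 114.074·y = -3816.123316
det = 11.078·114.074 − 128.362·-55.386 = 8373.169504
x = (-3595.175263·114.074 − 128.362·-3816.123316) / 8373.169504 = 9.521985
y = (11.078·-3816.123316 − -3595.175263·-55.386) / 8373.169504 = -28.829870

x=9.522 y=-28.830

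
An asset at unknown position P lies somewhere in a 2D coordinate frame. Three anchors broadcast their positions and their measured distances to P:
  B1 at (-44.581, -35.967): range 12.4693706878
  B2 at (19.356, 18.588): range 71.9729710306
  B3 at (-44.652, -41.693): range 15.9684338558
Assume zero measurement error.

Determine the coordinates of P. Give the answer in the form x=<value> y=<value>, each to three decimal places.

x=-33.484 y=-30.279

eq1: (x + 44.581)² + (y + 35.967)² = 12.4693706878²
eq2: (x − 19.356)² + (y − 18.588)² = 71.9729710306²
eq3: (x + 44.652)² + (y + 41.693)² = 15.9684338558²
eq1−eq3, eq1−eq2 (x²,y² cancel):
  -0.142·x − 11.452·y = 351.511029
  127.874·x + 109.110·y = -7585.545524
det = -0.142·109.110 − -11.452·127.874 = 1448.919428
x = (351.511029·109.110 − -11.452·-7585.545524) / 1448.919428 = -33.484470
y = (-0.142·-7585.545524 − 351.511029·127.874) / 1448.919428 = -30.279098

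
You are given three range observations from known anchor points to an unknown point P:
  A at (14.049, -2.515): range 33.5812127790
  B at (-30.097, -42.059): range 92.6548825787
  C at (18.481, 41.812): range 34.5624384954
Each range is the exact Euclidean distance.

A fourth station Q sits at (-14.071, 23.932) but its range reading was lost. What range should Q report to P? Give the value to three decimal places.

eq1: (x − 14.049)² + (y + 2.515)² = 33.5812127790²
eq2: (x + 30.097)² + (y + 42.059)² = 92.6548825787²
eq3: (x − 18.481)² + (y − 41.812)² = 34.5624384954²
eq1−eq2, eq1−eq3 (x²,y² cancel):
  -88.292·x − 79.088·y = -4986.140150
  8.864·x + 88.654·y = 1819.226776
det = -88.292·88.654 − -79.088·8.864 = -7126.402936
x = (-4986.140150·88.654 − -79.088·1819.226776) / -7126.402936 = 41.839097
y = (-88.292·1819.226776 − -4986.140150·8.864) / -7126.402936 = 16.337278
|P − Q| = √((41.839097 − -14.071)² + (16.337278 − 23.932)²) = 56.423565

56.424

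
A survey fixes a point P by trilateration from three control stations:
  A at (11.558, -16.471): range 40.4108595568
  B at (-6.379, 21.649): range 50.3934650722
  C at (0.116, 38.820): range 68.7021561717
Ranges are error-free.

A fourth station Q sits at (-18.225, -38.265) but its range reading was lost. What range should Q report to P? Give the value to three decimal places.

eq1: (x − 11.558)² + (y + 16.471)² = 40.4108595568²
eq2: (x + 6.379)² + (y − 21.649)² = 50.3934650722²
eq3: (x − 0.116)² + (y − 38.820)² = 68.7021561717²
eq1−eq2, eq1−eq3 (x²,y² cancel):
  -35.874·x + 76.240·y = -801.974115
  -22.884·x + 110.582·y = -1984.824042
det = -35.874·110.582 − 76.240·-22.884 = -2222.342508
x = (-801.974115·110.582 − 76.240·-1984.824042) / -2222.342508 = -28.186062
y = (-35.874·-1984.824042 − -801.974115·-22.884) / -2222.342508 = -23.781754
|P − Q| = √((-28.186062 − -18.225)² + (-23.781754 − -38.265)²) = 17.578031

17.578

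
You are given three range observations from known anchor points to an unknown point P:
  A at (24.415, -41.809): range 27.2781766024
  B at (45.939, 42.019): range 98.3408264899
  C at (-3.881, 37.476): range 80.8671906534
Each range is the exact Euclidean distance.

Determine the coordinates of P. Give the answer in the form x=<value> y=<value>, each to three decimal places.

eq1: (x − 24.415)² + (y + 41.809)² = 27.2781766024²
eq2: (x − 45.939)² + (y − 42.019)² = 98.3408264899²
eq3: (x + 3.881)² + (y − 37.476)² = 80.8671906534²
eq1−eq3, eq1−eq2 (x²,y² cancel):
  -56.592·x + 158.570·y = -6719.975574
  43.048·x + 167.656·y = -7394.915860
det = -56.592·167.656 − 158.570·43.048 = -16314.109712
x = (-6719.975574·167.656 − 158.570·-7394.915860) / -16314.109712 = -2.817658
y = (-56.592·-7394.915860 − -6719.975574·43.048) / -16314.109712 = -43.384199

x=-2.818 y=-43.384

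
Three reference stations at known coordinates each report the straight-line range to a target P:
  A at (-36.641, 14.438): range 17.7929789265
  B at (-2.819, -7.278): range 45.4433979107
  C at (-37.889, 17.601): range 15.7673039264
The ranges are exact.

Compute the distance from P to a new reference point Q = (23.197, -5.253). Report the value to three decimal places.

eq1: (x + 36.641)² + (y − 14.438)² = 17.7929789265²
eq2: (x + 2.819)² + (y + 7.278)² = 45.4433979107²
eq3: (x + 37.889)² + (y − 17.601)² = 15.7673039264²
eq2−eq3, eq2−eq1 (x²,y² cancel):
  -70.140·x + 49.758·y = 3500.950018
  -67.644·x + 43.432·y = 3238.614995
det = -70.140·43.432 − 49.758·-67.644 = 319.509672
x = (3500.950018·43.432 − 49.758·3238.614995) / 319.509672 = -28.461560
y = (-70.140·3238.614995 − 3500.950018·-67.644) / 319.509672 = 30.239483
|P − Q| = √((-28.461560 − 23.197)² + (30.239483 − -5.253)²) = 62.676337

62.676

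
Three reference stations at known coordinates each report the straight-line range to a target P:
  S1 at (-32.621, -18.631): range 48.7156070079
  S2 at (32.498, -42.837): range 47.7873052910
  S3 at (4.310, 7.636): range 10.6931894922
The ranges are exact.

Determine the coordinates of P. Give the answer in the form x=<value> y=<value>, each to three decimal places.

x=12.211 y=0.430

eq1: (x + 32.621)² + (y + 18.631)² = 48.7156070079²
eq2: (x − 32.498)² + (y + 42.837)² = 47.7873052910²
eq3: (x − 4.310)² + (y − 7.636)² = 10.6931894922²
eq1−eq2, eq1−eq3 (x²,y² cancel):
  130.238·x − 48.412·y = 1569.468590
  73.862·x + 52.534·y = 924.506859
det = 130.238·52.534 − -48.412·73.862 = 10417.730236
x = (1569.468590·52.534 − -48.412·924.506859) / 10417.730236 = 12.210691
y = (130.238·924.506859 − 1569.468590·73.862) / 10417.730236 = 0.430212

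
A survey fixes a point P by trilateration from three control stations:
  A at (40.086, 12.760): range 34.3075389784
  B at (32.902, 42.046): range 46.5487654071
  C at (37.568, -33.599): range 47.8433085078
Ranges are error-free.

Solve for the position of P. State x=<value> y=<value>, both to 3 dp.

x=7.110 y=3.296

eq1: (x − 40.086)² + (y − 12.760)² = 34.3075389784²
eq2: (x − 32.902)² + (y − 42.046)² = 46.5487654071²
eq3: (x − 37.568)² + (y + 33.599)² = 47.8433085078²
eq1−eq2, eq1−eq3 (x²,y² cancel):
  -14.368·x + 58.572·y = 90.922394
  -5.036·x − 92.718·y = -341.432509
det = -14.368·-92.718 − 58.572·-5.036 = 1627.140816
x = (90.922394·-92.718 − 58.572·-341.432509) / 1627.140816 = 7.109552
y = (-14.368·-341.432509 − 90.922394·-5.036) / 1627.140816 = 3.296327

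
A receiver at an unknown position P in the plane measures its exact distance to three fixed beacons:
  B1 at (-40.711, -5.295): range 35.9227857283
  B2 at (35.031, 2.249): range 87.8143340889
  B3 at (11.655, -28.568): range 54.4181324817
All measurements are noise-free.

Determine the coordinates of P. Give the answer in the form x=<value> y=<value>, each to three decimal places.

x=-41.274 y=-41.213

eq1: (x + 40.711)² + (y + 5.295)² = 35.9227857283²
eq2: (x − 35.031)² + (y − 2.249)² = 87.8143340889²
eq3: (x − 11.655)² + (y + 28.568)² = 54.4181324817²
eq2−eq3, eq2−eq1 (x²,y² cancel):
  -46.752·x − 61.634·y = 4469.764816
  -151.484·x − 15.088·y = 6874.104321
det = -46.752·-15.088 − -61.634·-151.484 = -8631.170680
x = (4469.764816·-15.088 − -61.634·6874.104321) / -8631.170680 = -41.273513
y = (-46.752·6874.104321 − 4469.764816·-151.484) / -8631.170680 = -41.213381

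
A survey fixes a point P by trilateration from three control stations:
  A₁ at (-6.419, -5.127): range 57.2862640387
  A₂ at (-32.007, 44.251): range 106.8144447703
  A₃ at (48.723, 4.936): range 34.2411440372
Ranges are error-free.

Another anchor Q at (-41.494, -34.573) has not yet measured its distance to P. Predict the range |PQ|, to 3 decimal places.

87.244

eq1: (x + 6.419)² + (y + 5.127)² = 57.2862640387²
eq2: (x + 32.007)² + (y − 44.251)² = 106.8144447703²
eq3: (x − 48.723)² + (y − 4.936)² = 34.2411440372²
eq3−eq2, eq3−eq1 (x²,y² cancel):
  -161.460·x + 78.630·y = -9652.565442
  -110.284·x − 20.126·y = -4440.065238
det = -161.460·-20.126 − 78.630·-110.284 = 11921.174880
x = (-9652.565442·-20.126 − 78.630·-4440.065238) / 11921.174880 = 45.581905
y = (-161.460·-4440.065238 − -9652.565442·-110.284) / 11921.174880 = -29.160766
|P − Q| = √((45.581905 − -41.494)² + (-29.160766 − -34.573)²) = 87.243943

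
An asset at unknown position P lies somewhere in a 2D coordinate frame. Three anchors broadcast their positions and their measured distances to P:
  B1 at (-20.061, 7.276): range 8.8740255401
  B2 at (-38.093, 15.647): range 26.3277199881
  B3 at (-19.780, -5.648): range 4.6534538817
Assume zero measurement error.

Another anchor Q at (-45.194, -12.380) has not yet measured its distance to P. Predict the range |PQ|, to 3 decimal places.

29.355

eq1: (x + 20.061)² + (y − 7.276)² = 8.8740255401²
eq2: (x + 38.093)² + (y − 15.647)² = 26.3277199881²
eq3: (x + 19.780)² + (y + 5.648)² = 4.6534538817²
eq3−eq1, eq3−eq2 (x²,y² cancel):
  -0.562·x + 25.848·y = -24.858103
  -36.626·x + 42.590·y = 601.262747
det = -0.562·42.590 − 25.848·-36.626 = 922.773268
x = (-24.858103·42.590 − 25.848·601.262747) / 922.773268 = -17.989409
y = (-0.562·601.262747 − -24.858103·-36.626) / 922.773268 = -1.352838
|P − Q| = √((-17.989409 − -45.194)² + (-1.352838 − -12.380)²) = 29.354524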